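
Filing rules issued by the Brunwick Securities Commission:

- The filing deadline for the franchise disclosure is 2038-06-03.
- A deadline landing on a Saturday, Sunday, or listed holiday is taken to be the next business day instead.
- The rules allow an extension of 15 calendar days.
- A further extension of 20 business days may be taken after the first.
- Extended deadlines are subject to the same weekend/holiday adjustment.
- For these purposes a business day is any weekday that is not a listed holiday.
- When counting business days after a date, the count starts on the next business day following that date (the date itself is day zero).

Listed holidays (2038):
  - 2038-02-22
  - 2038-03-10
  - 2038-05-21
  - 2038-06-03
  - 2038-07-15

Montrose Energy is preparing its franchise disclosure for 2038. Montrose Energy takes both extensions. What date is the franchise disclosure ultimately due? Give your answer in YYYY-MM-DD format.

2038-07-20

Start from the fixed due date, 2038-06-03.
2038-06-03 falls on a listed holiday. Rolling to the next business day gives 2038-06-04, a Friday.
With the 15-day extension, 2038-06-04 becomes 2038-06-19.
2038-06-19 is a Saturday, so it moves to the next business day, 2038-06-21 (Monday).
Counting 20 further business days from 2038-06-21 reaches 2038-07-20.
2038-07-20 falls on a Tuesday, which is a business day, so no adjustment is needed.
Deadline: 2038-07-20.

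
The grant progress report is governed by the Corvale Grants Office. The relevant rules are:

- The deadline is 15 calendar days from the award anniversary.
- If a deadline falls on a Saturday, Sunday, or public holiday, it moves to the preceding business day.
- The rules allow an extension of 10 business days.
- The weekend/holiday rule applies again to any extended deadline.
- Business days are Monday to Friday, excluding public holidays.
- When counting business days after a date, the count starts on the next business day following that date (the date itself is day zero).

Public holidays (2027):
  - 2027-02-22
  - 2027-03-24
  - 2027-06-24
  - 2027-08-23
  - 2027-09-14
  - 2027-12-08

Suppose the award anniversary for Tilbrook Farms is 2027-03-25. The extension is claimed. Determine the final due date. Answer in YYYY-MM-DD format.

Adding 15 calendar days to 2027-03-25 gives 2027-04-09.
2027-04-09 is a Friday and not a listed holiday, so it stands.
The 10-business-day extension runs from 2027-04-09 to 2027-04-23.
2027-04-23 (Friday) is already a business day.
So the filing is due 2027-04-23.

2027-04-23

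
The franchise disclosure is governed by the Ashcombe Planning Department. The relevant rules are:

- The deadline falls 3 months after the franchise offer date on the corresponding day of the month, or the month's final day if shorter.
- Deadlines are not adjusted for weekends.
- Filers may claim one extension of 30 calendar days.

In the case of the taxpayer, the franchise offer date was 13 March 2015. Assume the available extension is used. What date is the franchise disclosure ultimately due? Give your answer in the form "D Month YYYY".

Moving 3 months forward from 13 March 2015 on the corresponding day gives 13 June 2015.
13 June 2015 falls on a Saturday. The rules make no weekend/holiday allowance, so it remains 13 June 2015.
Add the 30 calendar-day extension to 13 June 2015: 13 July 2015.
No adjustment is made for weekends or holidays, so 13 July 2015 stands.
Final deadline: 13 July 2015.

13 July 2015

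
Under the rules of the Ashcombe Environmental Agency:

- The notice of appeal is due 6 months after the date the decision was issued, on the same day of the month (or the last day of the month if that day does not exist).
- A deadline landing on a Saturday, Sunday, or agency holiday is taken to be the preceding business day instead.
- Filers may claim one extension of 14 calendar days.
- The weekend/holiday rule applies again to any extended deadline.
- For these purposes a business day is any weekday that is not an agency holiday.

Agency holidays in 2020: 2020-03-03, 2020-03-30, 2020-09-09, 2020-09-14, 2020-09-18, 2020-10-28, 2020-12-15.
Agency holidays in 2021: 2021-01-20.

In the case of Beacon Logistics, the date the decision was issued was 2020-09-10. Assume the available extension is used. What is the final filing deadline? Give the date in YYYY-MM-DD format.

6 months after 2020-09-10, on the same day of the month, is 2021-03-10.
2021-03-10 falls on a Wednesday, which is a business day, so no adjustment is needed.
The 14-calendar-day extension moves the deadline from 2021-03-10 to 2021-03-24.
2021-03-24 (Wednesday) is already a business day.
So the filing is due 2021-03-24.

2021-03-24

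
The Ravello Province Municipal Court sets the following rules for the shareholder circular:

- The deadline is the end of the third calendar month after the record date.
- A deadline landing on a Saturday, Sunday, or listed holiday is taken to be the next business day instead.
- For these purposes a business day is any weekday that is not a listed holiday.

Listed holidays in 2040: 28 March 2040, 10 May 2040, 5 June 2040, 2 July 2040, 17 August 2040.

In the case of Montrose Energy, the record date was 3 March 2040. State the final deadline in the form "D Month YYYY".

3 months after 3 March 2040 falls in June 2040; the last day of that month is 30 June 2040.
Because 30 June 2040 is a Saturday, the deadline becomes 3 July 2040 (Tuesday).
The final due date is 3 July 2040.

3 July 2040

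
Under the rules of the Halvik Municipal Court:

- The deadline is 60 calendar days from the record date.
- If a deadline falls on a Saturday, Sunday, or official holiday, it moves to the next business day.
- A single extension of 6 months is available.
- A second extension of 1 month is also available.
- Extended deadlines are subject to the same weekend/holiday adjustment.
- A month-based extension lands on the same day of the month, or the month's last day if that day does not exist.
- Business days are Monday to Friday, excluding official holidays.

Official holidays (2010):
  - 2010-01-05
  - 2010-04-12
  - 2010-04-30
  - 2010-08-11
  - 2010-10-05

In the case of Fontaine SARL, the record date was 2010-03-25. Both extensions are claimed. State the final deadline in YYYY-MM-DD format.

2010-12-24

Trigger date 2010-03-25 + 60 calendar days = 2010-05-24.
2010-05-24 is a Monday and not a listed holiday, so it stands.
Applying the 6 months extension: 6 months after 2010-05-24 is 2010-11-24.
Since 2010-11-24 is a Wednesday and not a holiday, the date is unchanged.
Applying the 1 month extension: 1 month after 2010-11-24 is 2010-12-24.
Since 2010-12-24 is a Friday and not a holiday, the date is unchanged.
Deadline: 2010-12-24.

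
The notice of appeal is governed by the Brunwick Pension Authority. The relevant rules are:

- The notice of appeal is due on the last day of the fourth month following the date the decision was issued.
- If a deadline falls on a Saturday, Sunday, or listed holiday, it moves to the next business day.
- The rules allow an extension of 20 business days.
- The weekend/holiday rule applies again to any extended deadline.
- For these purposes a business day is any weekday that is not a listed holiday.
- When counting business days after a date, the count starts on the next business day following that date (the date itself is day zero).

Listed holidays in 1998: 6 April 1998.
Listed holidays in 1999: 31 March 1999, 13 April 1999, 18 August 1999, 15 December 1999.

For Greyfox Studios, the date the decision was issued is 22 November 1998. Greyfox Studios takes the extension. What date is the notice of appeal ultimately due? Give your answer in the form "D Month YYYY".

4 months after 22 November 1998 is March 1999; that month ends on 31 March 1999.
Because 31 March 1999 is a listed holiday, the deadline becomes 1 April 1999 (Thursday).
The 20-business-day extension runs from 1 April 1999 to 30 April 1999.
30 April 1999 falls on a Friday, which is a business day, so no adjustment is needed.
Deadline: 30 April 1999.

30 April 1999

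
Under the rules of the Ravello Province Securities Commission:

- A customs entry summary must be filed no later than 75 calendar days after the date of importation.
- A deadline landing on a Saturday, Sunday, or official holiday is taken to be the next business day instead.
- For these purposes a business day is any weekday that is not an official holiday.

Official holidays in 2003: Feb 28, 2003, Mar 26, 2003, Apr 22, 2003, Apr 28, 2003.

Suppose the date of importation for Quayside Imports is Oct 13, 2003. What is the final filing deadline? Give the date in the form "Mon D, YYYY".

75 calendar days after Oct 13, 2003 is Dec 27, 2003.
Dec 27, 2003 is a Saturday; the next business day is Dec 29, 2003 (Monday).
The final due date is Dec 29, 2003.

Dec 29, 2003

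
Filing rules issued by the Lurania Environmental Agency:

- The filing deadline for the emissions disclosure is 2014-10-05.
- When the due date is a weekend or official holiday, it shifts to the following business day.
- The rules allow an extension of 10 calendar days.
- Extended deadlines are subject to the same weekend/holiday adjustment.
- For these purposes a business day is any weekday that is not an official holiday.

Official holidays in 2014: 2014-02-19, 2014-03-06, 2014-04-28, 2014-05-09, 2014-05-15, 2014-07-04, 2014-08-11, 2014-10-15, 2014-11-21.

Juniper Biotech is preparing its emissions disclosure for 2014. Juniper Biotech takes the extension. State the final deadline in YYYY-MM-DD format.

The statutory due date is 2014-10-05.
2014-10-05 is a Sunday; the next business day is 2014-10-06 (Monday).
Applying the 10-calendar-day extension: 2014-10-06 + 10 days = 2014-10-16.
2014-10-16 falls on a Thursday, which is a business day, so no adjustment is needed.
Deadline: 2014-10-16.

2014-10-16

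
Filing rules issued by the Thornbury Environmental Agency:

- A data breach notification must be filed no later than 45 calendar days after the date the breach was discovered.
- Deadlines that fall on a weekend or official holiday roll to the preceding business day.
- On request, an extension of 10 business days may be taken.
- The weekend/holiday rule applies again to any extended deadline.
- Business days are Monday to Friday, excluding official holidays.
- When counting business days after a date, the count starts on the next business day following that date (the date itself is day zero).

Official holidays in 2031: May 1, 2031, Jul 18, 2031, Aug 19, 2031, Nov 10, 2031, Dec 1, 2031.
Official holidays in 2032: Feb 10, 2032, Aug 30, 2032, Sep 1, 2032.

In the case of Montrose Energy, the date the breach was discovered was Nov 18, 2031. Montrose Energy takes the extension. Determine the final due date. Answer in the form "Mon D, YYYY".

Jan 16, 2032

From Nov 18, 2031, 45 calendar days later is Jan 2, 2032.
Jan 2, 2032 is a Friday and not a listed holiday, so it stands.
The 10-business-day extension runs from Jan 2, 2032 to Jan 16, 2032.
Jan 16, 2032 is a Friday and not a listed holiday, so it stands.
Final deadline: Jan 16, 2032.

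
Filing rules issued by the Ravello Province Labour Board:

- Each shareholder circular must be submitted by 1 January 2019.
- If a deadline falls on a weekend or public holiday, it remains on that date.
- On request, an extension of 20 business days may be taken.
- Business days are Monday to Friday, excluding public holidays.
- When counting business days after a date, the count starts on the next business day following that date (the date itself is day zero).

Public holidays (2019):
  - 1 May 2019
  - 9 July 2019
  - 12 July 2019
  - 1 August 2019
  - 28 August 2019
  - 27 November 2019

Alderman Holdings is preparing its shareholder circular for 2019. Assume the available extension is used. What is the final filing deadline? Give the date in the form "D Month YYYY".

Start from the fixed due date, 1 January 2019.
1 January 2019 falls on a Tuesday. The rules make no weekend/holiday allowance, so it remains 1 January 2019.
The 20-business-day extension runs from 1 January 2019 to 29 January 2019.
No adjustment is made for weekends or holidays, so 29 January 2019 stands.
Deadline: 29 January 2019.

29 January 2019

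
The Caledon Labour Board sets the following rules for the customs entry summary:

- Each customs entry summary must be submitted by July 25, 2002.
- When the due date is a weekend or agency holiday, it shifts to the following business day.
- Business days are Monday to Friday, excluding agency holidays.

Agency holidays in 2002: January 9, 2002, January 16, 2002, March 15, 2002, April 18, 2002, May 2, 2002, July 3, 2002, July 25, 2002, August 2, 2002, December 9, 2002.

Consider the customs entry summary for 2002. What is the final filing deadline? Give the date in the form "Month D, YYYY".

July 26, 2002

The stated deadline is July 25, 2002.
July 25, 2002 is a listed holiday, so it moves to the next business day, July 26, 2002 (Friday).
Final deadline: July 26, 2002.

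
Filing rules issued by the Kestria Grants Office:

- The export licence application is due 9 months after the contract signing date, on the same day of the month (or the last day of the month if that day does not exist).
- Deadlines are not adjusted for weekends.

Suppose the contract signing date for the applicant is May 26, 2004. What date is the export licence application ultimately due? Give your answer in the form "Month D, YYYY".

9 months after May 26, 2004, on the same day of the month, is February 26, 2005.
February 26, 2005 is a Saturday; no weekend or holiday adjustment applies.
So the filing is due February 26, 2005.

February 26, 2005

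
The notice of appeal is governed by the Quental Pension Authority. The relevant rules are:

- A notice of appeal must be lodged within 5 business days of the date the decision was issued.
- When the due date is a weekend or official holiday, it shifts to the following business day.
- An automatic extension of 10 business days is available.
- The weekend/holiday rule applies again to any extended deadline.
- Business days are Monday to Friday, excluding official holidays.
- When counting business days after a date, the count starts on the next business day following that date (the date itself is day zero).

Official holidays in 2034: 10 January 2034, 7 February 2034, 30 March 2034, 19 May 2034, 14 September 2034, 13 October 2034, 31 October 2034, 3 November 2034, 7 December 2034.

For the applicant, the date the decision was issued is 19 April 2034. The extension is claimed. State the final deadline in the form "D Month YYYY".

10 May 2034

5 business days after 19 April 2034, excluding weekends and holidays, is 26 April 2034.
26 April 2034 is a Wednesday and not a listed holiday, so it stands.
Applying the 10-business-day extension: 10 business days after 26 April 2034 is 10 May 2034.
10 May 2034 falls on a Wednesday, which is a business day, so no adjustment is needed.
So the filing is due 10 May 2034.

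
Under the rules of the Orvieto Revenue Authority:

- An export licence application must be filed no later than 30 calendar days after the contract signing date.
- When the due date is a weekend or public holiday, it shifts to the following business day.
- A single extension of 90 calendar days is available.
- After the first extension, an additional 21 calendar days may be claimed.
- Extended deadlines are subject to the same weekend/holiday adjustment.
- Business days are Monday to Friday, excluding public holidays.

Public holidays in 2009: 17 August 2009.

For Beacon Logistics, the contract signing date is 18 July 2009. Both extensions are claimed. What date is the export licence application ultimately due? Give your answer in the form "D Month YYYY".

7 December 2009

30 calendar days after 18 July 2009 is 17 August 2009.
Because 17 August 2009 is a listed holiday, the deadline becomes 18 August 2009 (Tuesday).
The 90-calendar-day extension moves the deadline from 18 August 2009 to 16 November 2009.
16 November 2009 (Monday) is already a business day.
Add the 21 calendar-day extension to 16 November 2009: 7 December 2009.
7 December 2009 (Monday) is already a business day.
Final deadline: 7 December 2009.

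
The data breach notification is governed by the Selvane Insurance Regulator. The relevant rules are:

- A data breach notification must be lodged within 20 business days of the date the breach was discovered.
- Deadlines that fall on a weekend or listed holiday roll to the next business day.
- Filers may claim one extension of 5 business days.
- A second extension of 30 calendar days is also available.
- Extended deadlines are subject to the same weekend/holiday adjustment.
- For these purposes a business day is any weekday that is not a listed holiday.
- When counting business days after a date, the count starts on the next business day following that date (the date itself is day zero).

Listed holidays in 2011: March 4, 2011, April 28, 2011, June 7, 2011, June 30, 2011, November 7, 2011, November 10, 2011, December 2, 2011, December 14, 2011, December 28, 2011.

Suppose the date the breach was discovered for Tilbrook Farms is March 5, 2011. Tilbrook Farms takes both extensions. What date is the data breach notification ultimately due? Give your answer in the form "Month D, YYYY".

20 business days after March 5, 2011, excluding weekends and holidays, is April 1, 2011.
April 1, 2011 falls on a Friday, which is a business day, so no adjustment is needed.
Counting 5 further business days from April 1, 2011 reaches April 8, 2011.
Since April 8, 2011 is a Friday and not a holiday, the date is unchanged.
The 30-calendar-day extension moves the deadline from April 8, 2011 to May 8, 2011.
May 8, 2011 falls on a Sunday. Rolling to the next business day gives May 9, 2011, a Monday.
So the filing is due May 9, 2011.

May 9, 2011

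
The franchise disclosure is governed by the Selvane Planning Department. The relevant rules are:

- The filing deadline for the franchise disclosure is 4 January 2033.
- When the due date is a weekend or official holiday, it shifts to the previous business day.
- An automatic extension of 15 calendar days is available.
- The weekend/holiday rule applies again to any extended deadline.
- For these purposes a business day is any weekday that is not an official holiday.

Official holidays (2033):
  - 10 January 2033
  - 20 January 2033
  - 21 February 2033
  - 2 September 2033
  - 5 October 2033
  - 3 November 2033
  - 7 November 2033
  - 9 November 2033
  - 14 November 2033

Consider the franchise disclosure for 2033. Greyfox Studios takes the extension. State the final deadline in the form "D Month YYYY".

The stated deadline is 4 January 2033.
4 January 2033 is a Tuesday and not a listed holiday, so it stands.
Applying the 15-calendar-day extension: 4 January 2033 + 15 days = 19 January 2033.
19 January 2033 falls on a Wednesday, which is a business day, so no adjustment is needed.
Final deadline: 19 January 2033.

19 January 2033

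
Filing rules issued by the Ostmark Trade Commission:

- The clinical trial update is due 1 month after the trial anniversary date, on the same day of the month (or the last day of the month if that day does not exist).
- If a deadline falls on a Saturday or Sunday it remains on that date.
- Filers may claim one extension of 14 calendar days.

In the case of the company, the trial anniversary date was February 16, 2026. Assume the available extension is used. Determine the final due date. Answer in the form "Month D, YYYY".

March 30, 2026

1 month from February 16, 2026 is March 16, 2026.
No adjustment is made for weekends or holidays, so March 16, 2026 stands.
With the 14-day extension, March 16, 2026 becomes March 30, 2026.
March 30, 2026 falls on a Monday. The rules make no weekend/holiday allowance, so it remains March 30, 2026.
The final due date is March 30, 2026.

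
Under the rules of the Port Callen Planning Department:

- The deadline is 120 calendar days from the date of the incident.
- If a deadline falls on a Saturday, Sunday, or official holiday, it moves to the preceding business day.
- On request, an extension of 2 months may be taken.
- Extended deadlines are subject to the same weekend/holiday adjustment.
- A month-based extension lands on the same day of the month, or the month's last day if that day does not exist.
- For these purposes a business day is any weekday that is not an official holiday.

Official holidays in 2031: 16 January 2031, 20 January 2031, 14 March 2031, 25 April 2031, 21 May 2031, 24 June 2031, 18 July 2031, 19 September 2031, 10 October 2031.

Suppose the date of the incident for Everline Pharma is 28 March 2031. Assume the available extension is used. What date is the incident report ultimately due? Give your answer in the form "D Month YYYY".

25 September 2031

120 calendar days after 28 March 2031 is 26 July 2031.
26 July 2031 is a Saturday; the preceding business day is 25 July 2031 (Friday).
The 2 months extension carries 25 July 2031 to 25 September 2031.
25 September 2031 falls on a Thursday, which is a business day, so no adjustment is needed.
Final deadline: 25 September 2031.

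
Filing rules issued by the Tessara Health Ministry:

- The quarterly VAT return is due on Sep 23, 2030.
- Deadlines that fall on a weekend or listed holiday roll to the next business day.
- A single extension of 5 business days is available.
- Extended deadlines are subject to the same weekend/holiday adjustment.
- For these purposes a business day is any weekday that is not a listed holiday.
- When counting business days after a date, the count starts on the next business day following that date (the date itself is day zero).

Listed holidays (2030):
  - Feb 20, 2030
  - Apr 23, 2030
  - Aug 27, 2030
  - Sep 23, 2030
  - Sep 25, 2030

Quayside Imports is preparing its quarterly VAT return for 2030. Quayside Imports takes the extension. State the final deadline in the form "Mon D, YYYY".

The stated deadline is Sep 23, 2030.
Sep 23, 2030 is a listed holiday; the next business day is Sep 24, 2030 (Tuesday).
Applying the 5-business-day extension: 5 business days after Sep 24, 2030 is Oct 2, 2030.
Oct 2, 2030 falls on a Wednesday, which is a business day, so no adjustment is needed.
Deadline: Oct 2, 2030.

Oct 2, 2030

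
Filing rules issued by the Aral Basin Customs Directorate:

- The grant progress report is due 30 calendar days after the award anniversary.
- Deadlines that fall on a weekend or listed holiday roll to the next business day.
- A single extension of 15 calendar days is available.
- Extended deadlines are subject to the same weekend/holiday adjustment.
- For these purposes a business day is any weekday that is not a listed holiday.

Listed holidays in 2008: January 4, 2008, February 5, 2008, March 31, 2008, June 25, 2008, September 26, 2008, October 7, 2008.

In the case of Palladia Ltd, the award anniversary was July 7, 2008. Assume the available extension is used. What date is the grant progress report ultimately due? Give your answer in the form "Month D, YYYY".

Trigger date July 7, 2008 + 30 calendar days = August 6, 2008.
August 6, 2008 (Wednesday) is already a business day.
The 15-calendar-day extension moves the deadline from August 6, 2008 to August 21, 2008.
August 21, 2008 falls on a Thursday, which is a business day, so no adjustment is needed.
Final deadline: August 21, 2008.

August 21, 2008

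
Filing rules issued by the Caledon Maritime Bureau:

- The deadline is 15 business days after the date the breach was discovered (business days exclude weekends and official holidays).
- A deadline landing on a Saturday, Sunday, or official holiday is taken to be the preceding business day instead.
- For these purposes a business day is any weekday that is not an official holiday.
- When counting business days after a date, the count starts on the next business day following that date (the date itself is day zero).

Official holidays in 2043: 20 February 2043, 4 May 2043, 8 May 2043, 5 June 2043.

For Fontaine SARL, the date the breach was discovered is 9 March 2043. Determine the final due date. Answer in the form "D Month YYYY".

30 March 2043

Counting 15 business days after 9 March 2043 (skipping weekends and listed holidays) reaches 30 March 2043.
30 March 2043 is a Monday and not a listed holiday, so it stands.
Final deadline: 30 March 2043.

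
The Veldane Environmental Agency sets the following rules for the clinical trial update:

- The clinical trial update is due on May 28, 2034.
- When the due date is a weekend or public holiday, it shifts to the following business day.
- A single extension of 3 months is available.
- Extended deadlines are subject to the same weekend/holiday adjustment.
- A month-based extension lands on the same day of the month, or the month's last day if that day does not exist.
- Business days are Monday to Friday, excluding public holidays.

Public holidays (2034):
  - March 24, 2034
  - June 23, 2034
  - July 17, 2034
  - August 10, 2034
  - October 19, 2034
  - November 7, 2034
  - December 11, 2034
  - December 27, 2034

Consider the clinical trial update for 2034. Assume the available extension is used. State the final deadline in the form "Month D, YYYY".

The statutory due date is May 28, 2034.
Because May 28, 2034 is a Sunday, the deadline becomes May 29, 2034 (Monday).
Applying the 3 months extension: 3 months after May 29, 2034 is August 29, 2034.
August 29, 2034 falls on a Tuesday, which is a business day, so no adjustment is needed.
So the filing is due August 29, 2034.

August 29, 2034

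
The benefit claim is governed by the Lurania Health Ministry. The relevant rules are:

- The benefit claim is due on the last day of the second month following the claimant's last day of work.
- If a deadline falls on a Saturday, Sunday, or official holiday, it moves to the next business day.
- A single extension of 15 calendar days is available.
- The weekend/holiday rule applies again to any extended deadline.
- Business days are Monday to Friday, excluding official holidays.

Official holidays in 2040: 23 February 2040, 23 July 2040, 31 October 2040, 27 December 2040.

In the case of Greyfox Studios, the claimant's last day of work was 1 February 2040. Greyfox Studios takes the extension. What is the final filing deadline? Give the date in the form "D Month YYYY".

15 May 2040

The second month after 1 February 2040 is April 2040, whose last day is 30 April 2040.
30 April 2040 falls on a Monday, which is a business day, so no adjustment is needed.
With the 15-day extension, 30 April 2040 becomes 15 May 2040.
15 May 2040 is a Tuesday and not a listed holiday, so it stands.
So the filing is due 15 May 2040.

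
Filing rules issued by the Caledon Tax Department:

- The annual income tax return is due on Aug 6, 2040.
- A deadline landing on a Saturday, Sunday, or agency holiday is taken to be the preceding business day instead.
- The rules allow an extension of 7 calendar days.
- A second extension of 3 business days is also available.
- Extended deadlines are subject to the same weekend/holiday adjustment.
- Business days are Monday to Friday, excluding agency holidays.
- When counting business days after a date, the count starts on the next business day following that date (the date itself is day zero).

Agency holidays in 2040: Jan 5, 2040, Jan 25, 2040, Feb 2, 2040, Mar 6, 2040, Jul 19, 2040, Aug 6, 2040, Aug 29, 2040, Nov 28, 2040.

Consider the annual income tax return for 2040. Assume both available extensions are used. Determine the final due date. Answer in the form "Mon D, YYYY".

Start from the fixed due date, Aug 6, 2040.
Aug 6, 2040 is a listed holiday, so it moves to the preceding business day, Aug 3, 2040 (Friday).
The 7-calendar-day extension moves the deadline from Aug 3, 2040 to Aug 10, 2040.
Aug 10, 2040 is a Friday and not a listed holiday, so it stands.
Applying the 3-business-day extension: 3 business days after Aug 10, 2040 is Aug 15, 2040.
Aug 15, 2040 falls on a Wednesday, which is a business day, so no adjustment is needed.
Final deadline: Aug 15, 2040.

Aug 15, 2040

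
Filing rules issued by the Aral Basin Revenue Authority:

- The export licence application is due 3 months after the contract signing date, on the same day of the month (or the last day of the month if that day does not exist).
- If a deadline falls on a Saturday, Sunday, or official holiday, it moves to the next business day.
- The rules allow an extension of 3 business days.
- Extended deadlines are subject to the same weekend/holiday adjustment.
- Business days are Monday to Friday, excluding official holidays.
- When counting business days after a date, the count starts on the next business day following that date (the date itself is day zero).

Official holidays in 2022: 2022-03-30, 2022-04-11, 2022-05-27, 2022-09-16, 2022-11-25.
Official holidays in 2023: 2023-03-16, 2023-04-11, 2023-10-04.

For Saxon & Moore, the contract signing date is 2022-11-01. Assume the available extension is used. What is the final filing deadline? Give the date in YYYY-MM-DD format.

2023-02-06

3 months after 2022-11-01, on the same day of the month, is 2023-02-01.
2023-02-01 falls on a Wednesday, which is a business day, so no adjustment is needed.
Applying the 3-business-day extension: 3 business days after 2023-02-01 is 2023-02-06.
2023-02-06 (Monday) is already a business day.
The final due date is 2023-02-06.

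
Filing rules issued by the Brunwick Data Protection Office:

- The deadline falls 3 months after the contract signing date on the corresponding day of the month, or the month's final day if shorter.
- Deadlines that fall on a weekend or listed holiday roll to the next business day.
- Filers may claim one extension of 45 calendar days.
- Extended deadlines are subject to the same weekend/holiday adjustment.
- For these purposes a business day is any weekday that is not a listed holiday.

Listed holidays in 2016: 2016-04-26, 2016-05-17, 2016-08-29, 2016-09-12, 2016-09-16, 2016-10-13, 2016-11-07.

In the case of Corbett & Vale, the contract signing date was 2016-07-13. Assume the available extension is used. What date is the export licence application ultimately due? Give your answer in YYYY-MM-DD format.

3 months after 2016-07-13, on the same day of the month, is 2016-10-13.
2016-10-13 is a listed holiday, so it moves to the next business day, 2016-10-14 (Friday).
With the 45-day extension, 2016-10-14 becomes 2016-11-28.
Since 2016-11-28 is a Monday and not a holiday, the date is unchanged.
Final deadline: 2016-11-28.

2016-11-28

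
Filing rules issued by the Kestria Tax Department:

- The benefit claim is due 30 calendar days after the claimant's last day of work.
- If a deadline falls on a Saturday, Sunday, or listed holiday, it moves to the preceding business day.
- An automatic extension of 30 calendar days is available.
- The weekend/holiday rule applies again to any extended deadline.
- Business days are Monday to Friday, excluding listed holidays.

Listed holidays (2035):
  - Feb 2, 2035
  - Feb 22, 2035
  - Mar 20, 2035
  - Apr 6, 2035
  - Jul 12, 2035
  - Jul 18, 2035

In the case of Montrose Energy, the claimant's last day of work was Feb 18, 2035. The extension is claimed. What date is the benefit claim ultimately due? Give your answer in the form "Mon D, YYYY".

Adding 30 calendar days to Feb 18, 2035 gives Mar 20, 2035.
Mar 20, 2035 is a listed holiday; the preceding business day is Mar 19, 2035 (Monday).
Applying the 30-calendar-day extension: Mar 19, 2035 + 30 days = Apr 18, 2035.
Since Apr 18, 2035 is a Wednesday and not a holiday, the date is unchanged.
Final deadline: Apr 18, 2035.

Apr 18, 2035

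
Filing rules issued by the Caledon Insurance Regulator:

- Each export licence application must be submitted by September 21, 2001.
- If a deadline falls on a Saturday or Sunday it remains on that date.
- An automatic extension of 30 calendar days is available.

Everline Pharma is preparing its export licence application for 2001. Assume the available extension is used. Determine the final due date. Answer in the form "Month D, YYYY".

October 21, 2001

The stated deadline is September 21, 2001.
No adjustment is made for weekends or holidays, so September 21, 2001 stands.
With the 30-day extension, September 21, 2001 becomes October 21, 2001.
No adjustment is made for weekends or holidays, so October 21, 2001 stands.
The final due date is October 21, 2001.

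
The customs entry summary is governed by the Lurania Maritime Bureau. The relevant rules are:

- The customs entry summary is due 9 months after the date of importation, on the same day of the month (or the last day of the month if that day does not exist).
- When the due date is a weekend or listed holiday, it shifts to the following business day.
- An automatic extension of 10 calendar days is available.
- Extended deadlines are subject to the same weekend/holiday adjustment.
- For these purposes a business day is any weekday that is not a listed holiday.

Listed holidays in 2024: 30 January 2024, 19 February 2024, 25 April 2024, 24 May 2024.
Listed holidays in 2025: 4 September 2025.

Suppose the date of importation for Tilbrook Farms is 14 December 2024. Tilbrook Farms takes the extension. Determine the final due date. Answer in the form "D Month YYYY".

9 months from 14 December 2024 is 14 September 2025.
14 September 2025 is a Sunday; the next business day is 15 September 2025 (Monday).
With the 10-day extension, 15 September 2025 becomes 25 September 2025.
25 September 2025 is a Thursday and not a listed holiday, so it stands.
So the filing is due 25 September 2025.

25 September 2025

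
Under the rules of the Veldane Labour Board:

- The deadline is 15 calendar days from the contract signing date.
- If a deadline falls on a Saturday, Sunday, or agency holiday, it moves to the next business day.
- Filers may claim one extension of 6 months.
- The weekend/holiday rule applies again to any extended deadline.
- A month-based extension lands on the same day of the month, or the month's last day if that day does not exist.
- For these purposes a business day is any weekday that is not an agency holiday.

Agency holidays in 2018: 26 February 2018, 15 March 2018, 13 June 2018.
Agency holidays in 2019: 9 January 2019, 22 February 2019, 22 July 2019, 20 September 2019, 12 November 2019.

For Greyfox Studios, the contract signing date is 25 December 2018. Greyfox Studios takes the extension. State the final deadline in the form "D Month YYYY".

From 25 December 2018, 15 calendar days later is 9 January 2019.
Because 9 January 2019 is a listed holiday, the deadline becomes 10 January 2019 (Thursday).
The 6 months extension carries 10 January 2019 to 10 July 2019.
10 July 2019 (Wednesday) is already a business day.
Deadline: 10 July 2019.

10 July 2019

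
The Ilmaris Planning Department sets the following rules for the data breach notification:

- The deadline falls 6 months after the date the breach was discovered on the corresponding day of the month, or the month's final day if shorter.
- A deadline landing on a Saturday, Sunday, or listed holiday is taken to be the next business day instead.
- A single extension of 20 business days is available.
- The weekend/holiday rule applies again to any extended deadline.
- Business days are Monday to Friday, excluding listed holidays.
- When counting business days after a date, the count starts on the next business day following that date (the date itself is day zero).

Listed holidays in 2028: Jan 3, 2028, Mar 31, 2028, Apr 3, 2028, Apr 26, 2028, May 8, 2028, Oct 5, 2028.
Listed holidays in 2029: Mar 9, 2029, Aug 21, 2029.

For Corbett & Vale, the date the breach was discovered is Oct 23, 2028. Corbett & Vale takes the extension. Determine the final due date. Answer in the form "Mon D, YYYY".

May 21, 2029

6 months from Oct 23, 2028 is Apr 23, 2029.
Apr 23, 2029 falls on a Monday, which is a business day, so no adjustment is needed.
Counting 20 further business days from Apr 23, 2029 reaches May 21, 2029.
May 21, 2029 falls on a Monday, which is a business day, so no adjustment is needed.
The final due date is May 21, 2029.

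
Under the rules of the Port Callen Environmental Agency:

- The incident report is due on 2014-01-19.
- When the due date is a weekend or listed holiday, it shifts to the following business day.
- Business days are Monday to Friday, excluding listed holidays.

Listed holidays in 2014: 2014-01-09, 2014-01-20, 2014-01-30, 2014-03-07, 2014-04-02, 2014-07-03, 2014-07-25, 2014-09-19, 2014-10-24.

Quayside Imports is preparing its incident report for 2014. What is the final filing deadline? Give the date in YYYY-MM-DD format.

2014-01-21

Start from the fixed due date, 2014-01-19.
Because 2014-01-19 is a Sunday, the deadline becomes 2014-01-21 (Tuesday).
Final deadline: 2014-01-21.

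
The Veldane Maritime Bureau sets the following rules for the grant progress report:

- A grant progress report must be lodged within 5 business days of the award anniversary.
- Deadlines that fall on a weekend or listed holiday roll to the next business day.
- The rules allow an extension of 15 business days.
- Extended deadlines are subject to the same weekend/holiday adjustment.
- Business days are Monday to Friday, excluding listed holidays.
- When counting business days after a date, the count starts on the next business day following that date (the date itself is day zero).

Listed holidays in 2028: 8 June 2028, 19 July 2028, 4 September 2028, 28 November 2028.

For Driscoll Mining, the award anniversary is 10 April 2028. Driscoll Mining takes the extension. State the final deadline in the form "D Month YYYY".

8 May 2028

Starting the day after 10 April 2028 and counting 5 business days lands on 17 April 2028.
17 April 2028 is a Monday and not a listed holiday, so it stands.
The 15-business-day extension runs from 17 April 2028 to 8 May 2028.
8 May 2028 falls on a Monday, which is a business day, so no adjustment is needed.
So the filing is due 8 May 2028.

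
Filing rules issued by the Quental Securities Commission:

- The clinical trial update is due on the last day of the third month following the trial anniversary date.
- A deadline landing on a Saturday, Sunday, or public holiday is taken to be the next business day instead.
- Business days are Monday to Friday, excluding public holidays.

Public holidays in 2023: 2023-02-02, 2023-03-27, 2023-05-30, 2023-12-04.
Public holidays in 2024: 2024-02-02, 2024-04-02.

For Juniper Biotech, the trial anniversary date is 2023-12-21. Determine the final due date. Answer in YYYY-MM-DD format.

3 months after 2023-12-21 falls in March 2024; the last day of that month is 2024-03-31.
Because 2024-03-31 is a Sunday, the deadline becomes 2024-04-01 (Monday).
So the filing is due 2024-04-01.

2024-04-01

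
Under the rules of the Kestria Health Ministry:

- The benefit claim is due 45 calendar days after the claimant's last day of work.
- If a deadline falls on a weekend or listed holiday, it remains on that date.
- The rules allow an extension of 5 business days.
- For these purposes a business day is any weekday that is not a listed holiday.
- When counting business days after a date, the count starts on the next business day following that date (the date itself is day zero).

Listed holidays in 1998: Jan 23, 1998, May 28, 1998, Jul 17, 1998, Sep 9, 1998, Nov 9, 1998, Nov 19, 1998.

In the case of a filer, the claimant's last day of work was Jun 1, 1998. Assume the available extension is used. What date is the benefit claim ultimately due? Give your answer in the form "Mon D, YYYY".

45 calendar days after Jun 1, 1998 is Jul 16, 1998.
Jul 16, 1998 is a Thursday; no weekend or holiday adjustment applies.
Applying the 5-business-day extension: 5 business days after Jul 16, 1998 is Jul 24, 1998.
Jul 24, 1998 falls on a Friday. The rules make no weekend/holiday allowance, so it remains Jul 24, 1998.
Deadline: Jul 24, 1998.

Jul 24, 1998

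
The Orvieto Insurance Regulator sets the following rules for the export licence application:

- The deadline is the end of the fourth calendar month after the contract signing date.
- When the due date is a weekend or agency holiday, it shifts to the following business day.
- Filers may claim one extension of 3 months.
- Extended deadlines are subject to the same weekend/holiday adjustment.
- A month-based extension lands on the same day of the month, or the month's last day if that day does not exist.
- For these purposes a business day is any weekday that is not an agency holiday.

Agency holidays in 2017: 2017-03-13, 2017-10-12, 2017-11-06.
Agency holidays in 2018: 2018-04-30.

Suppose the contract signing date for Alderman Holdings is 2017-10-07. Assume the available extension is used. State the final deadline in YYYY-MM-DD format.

2018-05-28

4 months after 2017-10-07 is February 2018; that month ends on 2018-02-28.
2018-02-28 falls on a Wednesday, which is a business day, so no adjustment is needed.
Add 3 months to 2018-02-28: 2018-05-28.
Since 2018-05-28 is a Monday and not a holiday, the date is unchanged.
Deadline: 2018-05-28.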